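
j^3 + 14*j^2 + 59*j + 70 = (j + 2)*(j + 5)*(j + 7)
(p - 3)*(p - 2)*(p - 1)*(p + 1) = p^4 - 5*p^3 + 5*p^2 + 5*p - 6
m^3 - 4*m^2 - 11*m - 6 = (m - 6)*(m + 1)^2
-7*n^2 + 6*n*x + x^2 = (-n + x)*(7*n + x)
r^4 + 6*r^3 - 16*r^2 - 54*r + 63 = (r - 3)*(r - 1)*(r + 3)*(r + 7)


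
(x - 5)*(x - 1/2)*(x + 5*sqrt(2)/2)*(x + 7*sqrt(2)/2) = x^4 - 11*x^3/2 + 6*sqrt(2)*x^3 - 33*sqrt(2)*x^2 + 20*x^2 - 385*x/4 + 15*sqrt(2)*x + 175/4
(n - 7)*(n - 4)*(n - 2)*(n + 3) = n^4 - 10*n^3 + 11*n^2 + 94*n - 168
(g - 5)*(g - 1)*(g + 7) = g^3 + g^2 - 37*g + 35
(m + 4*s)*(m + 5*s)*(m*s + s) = m^3*s + 9*m^2*s^2 + m^2*s + 20*m*s^3 + 9*m*s^2 + 20*s^3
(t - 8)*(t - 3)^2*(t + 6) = t^4 - 8*t^3 - 27*t^2 + 270*t - 432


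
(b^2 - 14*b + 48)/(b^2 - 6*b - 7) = (-b^2 + 14*b - 48)/(-b^2 + 6*b + 7)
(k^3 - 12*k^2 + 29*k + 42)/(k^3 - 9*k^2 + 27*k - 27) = (k^3 - 12*k^2 + 29*k + 42)/(k^3 - 9*k^2 + 27*k - 27)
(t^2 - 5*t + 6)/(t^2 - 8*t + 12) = (t - 3)/(t - 6)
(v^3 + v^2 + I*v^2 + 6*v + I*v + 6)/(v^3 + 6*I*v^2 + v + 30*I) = (v + 1)/(v + 5*I)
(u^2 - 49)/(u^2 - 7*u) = (u + 7)/u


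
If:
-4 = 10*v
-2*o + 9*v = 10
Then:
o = -34/5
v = -2/5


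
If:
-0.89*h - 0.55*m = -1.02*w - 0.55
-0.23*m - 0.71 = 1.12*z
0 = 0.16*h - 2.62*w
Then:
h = 3.23574816852387*z + 2.71571721286825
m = -4.8695652173913*z - 3.08695652173913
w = 0.197602941589244*z + 0.165845325976687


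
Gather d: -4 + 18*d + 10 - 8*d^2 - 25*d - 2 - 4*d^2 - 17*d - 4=-12*d^2 - 24*d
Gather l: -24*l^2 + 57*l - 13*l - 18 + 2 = -24*l^2 + 44*l - 16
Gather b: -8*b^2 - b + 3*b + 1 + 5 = -8*b^2 + 2*b + 6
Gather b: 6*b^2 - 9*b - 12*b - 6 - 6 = 6*b^2 - 21*b - 12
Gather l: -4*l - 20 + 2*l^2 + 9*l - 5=2*l^2 + 5*l - 25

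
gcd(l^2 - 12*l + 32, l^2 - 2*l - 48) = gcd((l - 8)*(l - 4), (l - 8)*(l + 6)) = l - 8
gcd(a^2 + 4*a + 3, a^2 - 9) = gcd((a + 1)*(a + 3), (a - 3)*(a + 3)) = a + 3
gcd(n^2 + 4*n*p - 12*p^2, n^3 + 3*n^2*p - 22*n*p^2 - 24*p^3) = n + 6*p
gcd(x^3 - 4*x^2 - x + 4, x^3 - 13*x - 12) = x^2 - 3*x - 4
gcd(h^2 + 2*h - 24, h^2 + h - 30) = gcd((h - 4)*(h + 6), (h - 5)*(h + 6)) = h + 6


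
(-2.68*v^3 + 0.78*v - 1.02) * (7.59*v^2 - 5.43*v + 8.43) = -20.3412*v^5 + 14.5524*v^4 - 16.6722*v^3 - 11.9772*v^2 + 12.114*v - 8.5986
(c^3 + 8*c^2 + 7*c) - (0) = c^3 + 8*c^2 + 7*c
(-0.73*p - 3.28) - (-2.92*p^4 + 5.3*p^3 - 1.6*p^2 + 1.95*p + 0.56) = 2.92*p^4 - 5.3*p^3 + 1.6*p^2 - 2.68*p - 3.84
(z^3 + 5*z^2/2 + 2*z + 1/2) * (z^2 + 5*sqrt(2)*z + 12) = z^5 + 5*z^4/2 + 5*sqrt(2)*z^4 + 14*z^3 + 25*sqrt(2)*z^3/2 + 10*sqrt(2)*z^2 + 61*z^2/2 + 5*sqrt(2)*z/2 + 24*z + 6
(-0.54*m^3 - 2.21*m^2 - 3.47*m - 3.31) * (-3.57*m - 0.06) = 1.9278*m^4 + 7.9221*m^3 + 12.5205*m^2 + 12.0249*m + 0.1986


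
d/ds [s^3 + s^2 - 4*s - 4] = 3*s^2 + 2*s - 4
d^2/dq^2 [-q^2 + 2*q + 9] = -2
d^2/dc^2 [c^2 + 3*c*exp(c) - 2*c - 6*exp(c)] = 3*c*exp(c) + 2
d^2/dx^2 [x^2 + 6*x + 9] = 2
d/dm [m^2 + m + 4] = 2*m + 1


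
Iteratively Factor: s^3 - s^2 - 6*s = (s - 3)*(s^2 + 2*s) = s*(s - 3)*(s + 2)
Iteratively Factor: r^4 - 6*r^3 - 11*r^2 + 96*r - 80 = (r - 1)*(r^3 - 5*r^2 - 16*r + 80) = (r - 4)*(r - 1)*(r^2 - r - 20) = (r - 4)*(r - 1)*(r + 4)*(r - 5)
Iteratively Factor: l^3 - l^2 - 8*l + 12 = (l + 3)*(l^2 - 4*l + 4) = (l - 2)*(l + 3)*(l - 2)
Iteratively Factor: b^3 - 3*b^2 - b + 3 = (b - 1)*(b^2 - 2*b - 3) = (b - 3)*(b - 1)*(b + 1)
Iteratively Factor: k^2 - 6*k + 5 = (k - 1)*(k - 5)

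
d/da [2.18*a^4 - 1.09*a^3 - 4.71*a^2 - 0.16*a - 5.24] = 8.72*a^3 - 3.27*a^2 - 9.42*a - 0.16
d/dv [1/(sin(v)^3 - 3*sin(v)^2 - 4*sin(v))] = (-3*cos(v) + 6/tan(v) + 4*cos(v)/sin(v)^2)/((sin(v) - 4)^2*(sin(v) + 1)^2)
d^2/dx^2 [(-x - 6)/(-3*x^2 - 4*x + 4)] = 2*(4*(x + 6)*(3*x + 2)^2 - (9*x + 22)*(3*x^2 + 4*x - 4))/(3*x^2 + 4*x - 4)^3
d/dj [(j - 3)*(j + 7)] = 2*j + 4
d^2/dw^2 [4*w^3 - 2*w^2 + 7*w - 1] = 24*w - 4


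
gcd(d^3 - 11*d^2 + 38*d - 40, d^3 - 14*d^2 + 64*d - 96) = d - 4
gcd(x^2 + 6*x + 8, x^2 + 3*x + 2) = x + 2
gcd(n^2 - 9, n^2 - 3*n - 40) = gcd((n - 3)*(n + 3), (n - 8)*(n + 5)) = 1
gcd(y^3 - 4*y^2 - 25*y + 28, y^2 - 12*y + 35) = y - 7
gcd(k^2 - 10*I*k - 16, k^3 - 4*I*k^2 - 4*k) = k - 2*I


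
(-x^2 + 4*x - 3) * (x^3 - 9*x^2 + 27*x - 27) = -x^5 + 13*x^4 - 66*x^3 + 162*x^2 - 189*x + 81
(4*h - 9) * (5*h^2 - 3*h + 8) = 20*h^3 - 57*h^2 + 59*h - 72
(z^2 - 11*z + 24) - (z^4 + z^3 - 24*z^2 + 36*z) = -z^4 - z^3 + 25*z^2 - 47*z + 24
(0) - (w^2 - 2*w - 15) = -w^2 + 2*w + 15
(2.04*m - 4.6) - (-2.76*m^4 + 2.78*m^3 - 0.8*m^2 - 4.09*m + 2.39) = 2.76*m^4 - 2.78*m^3 + 0.8*m^2 + 6.13*m - 6.99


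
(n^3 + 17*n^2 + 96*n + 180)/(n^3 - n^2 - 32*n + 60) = (n^2 + 11*n + 30)/(n^2 - 7*n + 10)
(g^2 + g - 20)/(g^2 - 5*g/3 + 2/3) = 3*(g^2 + g - 20)/(3*g^2 - 5*g + 2)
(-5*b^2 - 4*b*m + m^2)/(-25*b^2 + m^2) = (b + m)/(5*b + m)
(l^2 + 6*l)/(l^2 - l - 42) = l/(l - 7)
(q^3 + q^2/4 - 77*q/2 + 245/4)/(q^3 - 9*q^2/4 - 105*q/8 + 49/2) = 2*(q^2 + 2*q - 35)/(2*q^2 - q - 28)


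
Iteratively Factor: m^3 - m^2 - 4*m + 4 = (m - 1)*(m^2 - 4) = (m - 1)*(m + 2)*(m - 2)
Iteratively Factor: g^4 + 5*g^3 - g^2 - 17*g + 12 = (g + 4)*(g^3 + g^2 - 5*g + 3) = (g - 1)*(g + 4)*(g^2 + 2*g - 3) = (g - 1)*(g + 3)*(g + 4)*(g - 1)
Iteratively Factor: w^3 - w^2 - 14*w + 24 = (w + 4)*(w^2 - 5*w + 6) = (w - 3)*(w + 4)*(w - 2)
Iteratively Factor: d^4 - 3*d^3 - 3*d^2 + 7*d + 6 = (d - 3)*(d^3 - 3*d - 2) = (d - 3)*(d + 1)*(d^2 - d - 2) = (d - 3)*(d + 1)^2*(d - 2)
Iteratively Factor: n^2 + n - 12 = (n + 4)*(n - 3)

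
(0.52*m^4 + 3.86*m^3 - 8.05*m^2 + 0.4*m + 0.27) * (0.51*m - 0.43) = 0.2652*m^5 + 1.745*m^4 - 5.7653*m^3 + 3.6655*m^2 - 0.0343*m - 0.1161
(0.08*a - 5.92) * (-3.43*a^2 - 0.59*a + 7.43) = -0.2744*a^3 + 20.2584*a^2 + 4.0872*a - 43.9856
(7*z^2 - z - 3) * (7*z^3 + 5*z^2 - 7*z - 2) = 49*z^5 + 28*z^4 - 75*z^3 - 22*z^2 + 23*z + 6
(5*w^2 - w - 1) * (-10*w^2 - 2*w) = -50*w^4 + 12*w^2 + 2*w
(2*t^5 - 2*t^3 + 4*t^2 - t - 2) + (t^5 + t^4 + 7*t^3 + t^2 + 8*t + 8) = 3*t^5 + t^4 + 5*t^3 + 5*t^2 + 7*t + 6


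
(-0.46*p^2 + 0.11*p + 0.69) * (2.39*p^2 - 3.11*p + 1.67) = -1.0994*p^4 + 1.6935*p^3 + 0.5388*p^2 - 1.9622*p + 1.1523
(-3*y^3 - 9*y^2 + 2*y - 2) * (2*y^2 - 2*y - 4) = -6*y^5 - 12*y^4 + 34*y^3 + 28*y^2 - 4*y + 8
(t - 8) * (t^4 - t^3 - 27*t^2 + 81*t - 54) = t^5 - 9*t^4 - 19*t^3 + 297*t^2 - 702*t + 432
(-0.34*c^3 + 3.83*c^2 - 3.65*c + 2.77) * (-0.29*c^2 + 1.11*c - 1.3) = 0.0986*c^5 - 1.4881*c^4 + 5.7518*c^3 - 9.8338*c^2 + 7.8197*c - 3.601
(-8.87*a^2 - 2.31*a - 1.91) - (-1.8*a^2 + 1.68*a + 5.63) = -7.07*a^2 - 3.99*a - 7.54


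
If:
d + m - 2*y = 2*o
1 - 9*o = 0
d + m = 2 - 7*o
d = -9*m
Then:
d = 11/8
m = -11/72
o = 1/9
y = 1/2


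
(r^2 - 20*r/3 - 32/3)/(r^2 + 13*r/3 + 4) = (r - 8)/(r + 3)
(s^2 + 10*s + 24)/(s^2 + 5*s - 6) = (s + 4)/(s - 1)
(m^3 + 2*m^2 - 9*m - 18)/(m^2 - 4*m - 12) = (m^2 - 9)/(m - 6)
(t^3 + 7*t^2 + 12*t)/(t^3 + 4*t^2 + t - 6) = t*(t + 4)/(t^2 + t - 2)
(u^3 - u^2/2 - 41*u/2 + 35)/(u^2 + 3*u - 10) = u - 7/2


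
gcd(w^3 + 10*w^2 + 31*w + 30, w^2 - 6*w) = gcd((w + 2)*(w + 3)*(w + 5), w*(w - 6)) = 1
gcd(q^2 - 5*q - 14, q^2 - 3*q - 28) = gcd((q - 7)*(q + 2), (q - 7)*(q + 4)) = q - 7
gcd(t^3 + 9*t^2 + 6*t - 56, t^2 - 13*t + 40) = 1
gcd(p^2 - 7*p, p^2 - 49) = p - 7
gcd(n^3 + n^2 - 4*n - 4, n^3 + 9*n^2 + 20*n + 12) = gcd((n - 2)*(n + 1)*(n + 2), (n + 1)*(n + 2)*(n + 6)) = n^2 + 3*n + 2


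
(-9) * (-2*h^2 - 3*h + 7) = 18*h^2 + 27*h - 63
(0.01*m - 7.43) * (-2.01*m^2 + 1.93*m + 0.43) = -0.0201*m^3 + 14.9536*m^2 - 14.3356*m - 3.1949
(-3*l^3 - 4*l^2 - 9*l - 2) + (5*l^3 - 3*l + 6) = 2*l^3 - 4*l^2 - 12*l + 4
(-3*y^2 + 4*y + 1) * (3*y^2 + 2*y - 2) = -9*y^4 + 6*y^3 + 17*y^2 - 6*y - 2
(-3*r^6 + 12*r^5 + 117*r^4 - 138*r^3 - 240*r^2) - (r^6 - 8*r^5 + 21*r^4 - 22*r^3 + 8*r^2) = -4*r^6 + 20*r^5 + 96*r^4 - 116*r^3 - 248*r^2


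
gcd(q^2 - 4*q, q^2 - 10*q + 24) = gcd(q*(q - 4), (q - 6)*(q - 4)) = q - 4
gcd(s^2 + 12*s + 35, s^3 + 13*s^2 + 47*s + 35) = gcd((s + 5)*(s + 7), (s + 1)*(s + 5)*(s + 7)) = s^2 + 12*s + 35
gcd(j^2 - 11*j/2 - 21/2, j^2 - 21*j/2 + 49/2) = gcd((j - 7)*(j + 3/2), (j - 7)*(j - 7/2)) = j - 7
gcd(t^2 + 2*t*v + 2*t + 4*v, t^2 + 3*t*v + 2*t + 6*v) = t + 2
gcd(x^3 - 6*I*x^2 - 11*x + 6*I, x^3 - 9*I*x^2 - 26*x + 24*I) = x^2 - 5*I*x - 6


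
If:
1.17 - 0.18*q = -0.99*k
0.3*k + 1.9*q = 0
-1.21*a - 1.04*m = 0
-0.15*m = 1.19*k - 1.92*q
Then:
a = -9.83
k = -1.15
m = 11.44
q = 0.18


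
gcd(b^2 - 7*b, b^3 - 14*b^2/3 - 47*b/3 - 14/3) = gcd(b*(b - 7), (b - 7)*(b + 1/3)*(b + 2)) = b - 7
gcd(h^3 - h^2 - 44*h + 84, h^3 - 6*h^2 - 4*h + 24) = h^2 - 8*h + 12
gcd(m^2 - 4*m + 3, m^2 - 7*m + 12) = m - 3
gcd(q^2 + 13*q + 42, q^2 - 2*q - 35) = 1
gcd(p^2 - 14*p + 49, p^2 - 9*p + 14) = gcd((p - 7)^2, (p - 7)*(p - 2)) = p - 7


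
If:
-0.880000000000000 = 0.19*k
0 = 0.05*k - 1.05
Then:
No Solution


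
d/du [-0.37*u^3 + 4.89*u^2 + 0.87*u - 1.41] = -1.11*u^2 + 9.78*u + 0.87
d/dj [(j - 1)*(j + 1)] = 2*j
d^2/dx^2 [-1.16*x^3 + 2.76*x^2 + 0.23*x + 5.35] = 5.52 - 6.96*x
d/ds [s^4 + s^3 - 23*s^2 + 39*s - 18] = 4*s^3 + 3*s^2 - 46*s + 39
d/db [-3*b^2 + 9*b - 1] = 9 - 6*b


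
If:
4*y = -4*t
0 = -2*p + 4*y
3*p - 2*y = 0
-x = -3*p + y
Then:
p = 0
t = 0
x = 0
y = 0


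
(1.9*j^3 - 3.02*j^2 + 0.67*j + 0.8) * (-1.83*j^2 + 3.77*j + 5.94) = -3.477*j^5 + 12.6896*j^4 - 1.3255*j^3 - 16.8769*j^2 + 6.9958*j + 4.752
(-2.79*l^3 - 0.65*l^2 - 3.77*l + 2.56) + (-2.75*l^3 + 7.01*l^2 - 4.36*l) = -5.54*l^3 + 6.36*l^2 - 8.13*l + 2.56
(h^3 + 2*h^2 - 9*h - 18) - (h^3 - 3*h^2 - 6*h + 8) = 5*h^2 - 3*h - 26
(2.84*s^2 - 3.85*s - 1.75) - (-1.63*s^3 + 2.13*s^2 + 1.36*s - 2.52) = 1.63*s^3 + 0.71*s^2 - 5.21*s + 0.77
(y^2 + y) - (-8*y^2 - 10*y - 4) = 9*y^2 + 11*y + 4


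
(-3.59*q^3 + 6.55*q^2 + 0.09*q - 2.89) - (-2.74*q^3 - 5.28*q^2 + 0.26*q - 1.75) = -0.85*q^3 + 11.83*q^2 - 0.17*q - 1.14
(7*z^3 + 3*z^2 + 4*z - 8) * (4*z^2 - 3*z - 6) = 28*z^5 - 9*z^4 - 35*z^3 - 62*z^2 + 48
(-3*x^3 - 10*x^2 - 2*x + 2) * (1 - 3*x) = 9*x^4 + 27*x^3 - 4*x^2 - 8*x + 2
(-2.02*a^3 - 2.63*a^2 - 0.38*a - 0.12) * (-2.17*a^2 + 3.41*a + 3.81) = 4.3834*a^5 - 1.1811*a^4 - 15.8399*a^3 - 11.0557*a^2 - 1.857*a - 0.4572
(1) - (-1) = 2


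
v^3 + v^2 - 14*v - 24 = (v - 4)*(v + 2)*(v + 3)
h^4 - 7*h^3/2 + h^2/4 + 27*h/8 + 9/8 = (h - 3)*(h - 3/2)*(h + 1/2)^2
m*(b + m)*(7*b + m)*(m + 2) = 7*b^2*m^2 + 14*b^2*m + 8*b*m^3 + 16*b*m^2 + m^4 + 2*m^3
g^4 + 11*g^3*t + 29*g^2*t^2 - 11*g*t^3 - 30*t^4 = (g - t)*(g + t)*(g + 5*t)*(g + 6*t)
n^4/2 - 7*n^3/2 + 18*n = n*(n/2 + 1)*(n - 6)*(n - 3)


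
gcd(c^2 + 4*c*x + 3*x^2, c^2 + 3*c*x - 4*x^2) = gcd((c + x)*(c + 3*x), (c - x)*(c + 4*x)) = 1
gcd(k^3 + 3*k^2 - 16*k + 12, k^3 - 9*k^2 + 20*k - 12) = k^2 - 3*k + 2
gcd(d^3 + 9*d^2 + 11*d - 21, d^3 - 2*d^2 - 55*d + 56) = d^2 + 6*d - 7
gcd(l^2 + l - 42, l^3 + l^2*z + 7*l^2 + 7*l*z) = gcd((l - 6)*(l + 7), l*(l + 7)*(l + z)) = l + 7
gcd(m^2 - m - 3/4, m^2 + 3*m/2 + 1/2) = m + 1/2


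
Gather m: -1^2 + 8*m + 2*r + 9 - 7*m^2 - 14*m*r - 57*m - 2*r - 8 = -7*m^2 + m*(-14*r - 49)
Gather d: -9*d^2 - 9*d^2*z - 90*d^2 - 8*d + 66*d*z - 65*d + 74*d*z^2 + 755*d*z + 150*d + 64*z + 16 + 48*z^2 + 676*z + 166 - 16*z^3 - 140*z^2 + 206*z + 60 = d^2*(-9*z - 99) + d*(74*z^2 + 821*z + 77) - 16*z^3 - 92*z^2 + 946*z + 242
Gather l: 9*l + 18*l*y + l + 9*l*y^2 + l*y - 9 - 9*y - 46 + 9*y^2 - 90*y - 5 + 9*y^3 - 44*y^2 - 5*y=l*(9*y^2 + 19*y + 10) + 9*y^3 - 35*y^2 - 104*y - 60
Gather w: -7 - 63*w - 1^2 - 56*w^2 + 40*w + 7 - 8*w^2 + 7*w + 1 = -64*w^2 - 16*w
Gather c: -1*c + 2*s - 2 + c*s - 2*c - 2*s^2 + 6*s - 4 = c*(s - 3) - 2*s^2 + 8*s - 6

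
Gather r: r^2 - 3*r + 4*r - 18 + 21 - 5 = r^2 + r - 2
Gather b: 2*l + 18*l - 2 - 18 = 20*l - 20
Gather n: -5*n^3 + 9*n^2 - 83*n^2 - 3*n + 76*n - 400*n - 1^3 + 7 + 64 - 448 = -5*n^3 - 74*n^2 - 327*n - 378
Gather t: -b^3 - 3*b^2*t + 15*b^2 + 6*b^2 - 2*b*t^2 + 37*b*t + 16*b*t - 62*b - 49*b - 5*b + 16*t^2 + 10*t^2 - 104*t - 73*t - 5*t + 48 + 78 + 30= -b^3 + 21*b^2 - 116*b + t^2*(26 - 2*b) + t*(-3*b^2 + 53*b - 182) + 156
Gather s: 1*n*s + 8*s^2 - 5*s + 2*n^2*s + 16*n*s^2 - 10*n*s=s^2*(16*n + 8) + s*(2*n^2 - 9*n - 5)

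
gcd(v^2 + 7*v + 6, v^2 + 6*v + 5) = v + 1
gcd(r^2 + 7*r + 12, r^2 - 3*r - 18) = r + 3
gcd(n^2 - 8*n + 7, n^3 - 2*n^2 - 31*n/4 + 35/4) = n - 1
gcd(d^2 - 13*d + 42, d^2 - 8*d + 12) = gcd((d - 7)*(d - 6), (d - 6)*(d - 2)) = d - 6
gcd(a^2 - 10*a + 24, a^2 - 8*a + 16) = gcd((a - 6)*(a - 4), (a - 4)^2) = a - 4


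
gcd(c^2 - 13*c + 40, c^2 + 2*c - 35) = c - 5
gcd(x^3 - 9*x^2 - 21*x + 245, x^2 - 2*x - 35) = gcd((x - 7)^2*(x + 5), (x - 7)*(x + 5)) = x^2 - 2*x - 35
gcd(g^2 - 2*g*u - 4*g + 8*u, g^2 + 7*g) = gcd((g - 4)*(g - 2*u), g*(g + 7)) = 1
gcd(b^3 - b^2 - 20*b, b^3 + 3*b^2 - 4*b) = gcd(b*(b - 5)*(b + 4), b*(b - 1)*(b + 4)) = b^2 + 4*b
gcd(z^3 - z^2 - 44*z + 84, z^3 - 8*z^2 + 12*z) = z^2 - 8*z + 12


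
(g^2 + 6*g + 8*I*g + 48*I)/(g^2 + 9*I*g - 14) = (g^2 + g*(6 + 8*I) + 48*I)/(g^2 + 9*I*g - 14)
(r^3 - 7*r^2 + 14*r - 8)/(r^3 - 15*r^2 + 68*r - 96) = (r^2 - 3*r + 2)/(r^2 - 11*r + 24)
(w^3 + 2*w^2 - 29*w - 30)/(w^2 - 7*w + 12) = (w^3 + 2*w^2 - 29*w - 30)/(w^2 - 7*w + 12)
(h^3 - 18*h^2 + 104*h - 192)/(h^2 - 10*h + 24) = h - 8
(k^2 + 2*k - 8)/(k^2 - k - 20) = (k - 2)/(k - 5)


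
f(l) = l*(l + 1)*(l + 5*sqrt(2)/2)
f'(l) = l*(l + 1) + l*(l + 5*sqrt(2)/2) + (l + 1)*(l + 5*sqrt(2)/2)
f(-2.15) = 3.43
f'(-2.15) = -2.10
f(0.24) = 1.12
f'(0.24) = 5.89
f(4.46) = 194.70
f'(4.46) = 103.67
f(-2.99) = 3.25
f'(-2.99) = 3.23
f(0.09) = 0.36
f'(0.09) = 4.38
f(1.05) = 9.87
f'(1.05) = 16.37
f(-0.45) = -0.76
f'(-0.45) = 0.06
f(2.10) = 36.69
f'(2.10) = 35.81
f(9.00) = 1128.20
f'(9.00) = 328.18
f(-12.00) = -1117.31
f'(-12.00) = 326.68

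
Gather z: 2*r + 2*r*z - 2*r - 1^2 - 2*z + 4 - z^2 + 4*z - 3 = -z^2 + z*(2*r + 2)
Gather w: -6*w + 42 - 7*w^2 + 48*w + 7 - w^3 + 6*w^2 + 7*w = -w^3 - w^2 + 49*w + 49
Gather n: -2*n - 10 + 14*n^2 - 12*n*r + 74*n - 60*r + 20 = 14*n^2 + n*(72 - 12*r) - 60*r + 10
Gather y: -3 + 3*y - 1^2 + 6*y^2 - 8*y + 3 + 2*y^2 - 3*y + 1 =8*y^2 - 8*y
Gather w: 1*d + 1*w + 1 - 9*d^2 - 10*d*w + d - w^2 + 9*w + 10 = -9*d^2 + 2*d - w^2 + w*(10 - 10*d) + 11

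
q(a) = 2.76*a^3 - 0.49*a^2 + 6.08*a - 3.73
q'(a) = 8.28*a^2 - 0.98*a + 6.08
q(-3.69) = -171.51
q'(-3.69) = 122.44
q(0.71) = 1.33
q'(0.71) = 9.56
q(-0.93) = -12.03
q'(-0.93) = 14.15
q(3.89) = 174.97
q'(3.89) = 127.56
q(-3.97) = -208.29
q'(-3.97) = 140.47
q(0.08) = -3.25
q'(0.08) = 6.05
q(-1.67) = -28.10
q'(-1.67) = 30.81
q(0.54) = -0.16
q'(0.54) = 7.97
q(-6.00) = -654.01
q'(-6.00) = 310.04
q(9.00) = 2023.34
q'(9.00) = 667.94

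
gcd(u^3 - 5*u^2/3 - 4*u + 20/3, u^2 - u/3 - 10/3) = u - 2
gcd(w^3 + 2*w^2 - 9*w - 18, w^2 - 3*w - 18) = w + 3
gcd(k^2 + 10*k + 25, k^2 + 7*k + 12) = 1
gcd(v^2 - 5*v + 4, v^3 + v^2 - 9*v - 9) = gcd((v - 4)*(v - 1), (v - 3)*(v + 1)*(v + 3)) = 1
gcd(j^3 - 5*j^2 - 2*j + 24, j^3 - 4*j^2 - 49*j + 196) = j - 4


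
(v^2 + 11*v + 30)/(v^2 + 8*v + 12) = (v + 5)/(v + 2)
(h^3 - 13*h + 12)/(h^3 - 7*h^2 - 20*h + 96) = (h - 1)/(h - 8)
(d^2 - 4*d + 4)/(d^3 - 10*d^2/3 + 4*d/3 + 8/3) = 3/(3*d + 2)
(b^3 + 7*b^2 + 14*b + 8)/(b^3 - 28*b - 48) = (b + 1)/(b - 6)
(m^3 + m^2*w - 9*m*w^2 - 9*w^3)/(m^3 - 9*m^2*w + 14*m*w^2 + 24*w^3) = (m^2 - 9*w^2)/(m^2 - 10*m*w + 24*w^2)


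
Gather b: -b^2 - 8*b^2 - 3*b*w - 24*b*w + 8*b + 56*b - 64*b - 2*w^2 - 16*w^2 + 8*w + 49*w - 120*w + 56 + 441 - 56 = -9*b^2 - 27*b*w - 18*w^2 - 63*w + 441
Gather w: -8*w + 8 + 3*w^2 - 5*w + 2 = 3*w^2 - 13*w + 10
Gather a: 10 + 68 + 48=126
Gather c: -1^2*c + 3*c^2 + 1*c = 3*c^2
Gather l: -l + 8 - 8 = -l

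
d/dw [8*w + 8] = 8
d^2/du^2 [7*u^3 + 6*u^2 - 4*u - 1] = 42*u + 12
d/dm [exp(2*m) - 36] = 2*exp(2*m)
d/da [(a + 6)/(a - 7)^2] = (-a - 19)/(a - 7)^3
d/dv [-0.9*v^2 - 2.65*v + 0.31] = -1.8*v - 2.65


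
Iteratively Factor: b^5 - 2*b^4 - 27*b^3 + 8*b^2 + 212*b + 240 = (b - 5)*(b^4 + 3*b^3 - 12*b^2 - 52*b - 48) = (b - 5)*(b - 4)*(b^3 + 7*b^2 + 16*b + 12) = (b - 5)*(b - 4)*(b + 2)*(b^2 + 5*b + 6) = (b - 5)*(b - 4)*(b + 2)^2*(b + 3)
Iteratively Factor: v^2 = (v)*(v)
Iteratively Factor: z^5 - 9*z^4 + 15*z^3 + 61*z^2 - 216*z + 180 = (z - 2)*(z^4 - 7*z^3 + z^2 + 63*z - 90) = (z - 2)^2*(z^3 - 5*z^2 - 9*z + 45) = (z - 2)^2*(z + 3)*(z^2 - 8*z + 15) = (z - 5)*(z - 2)^2*(z + 3)*(z - 3)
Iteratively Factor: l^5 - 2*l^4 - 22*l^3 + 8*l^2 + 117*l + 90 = (l + 2)*(l^4 - 4*l^3 - 14*l^2 + 36*l + 45) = (l - 5)*(l + 2)*(l^3 + l^2 - 9*l - 9) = (l - 5)*(l - 3)*(l + 2)*(l^2 + 4*l + 3) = (l - 5)*(l - 3)*(l + 2)*(l + 3)*(l + 1)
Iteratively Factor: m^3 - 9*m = (m + 3)*(m^2 - 3*m) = m*(m + 3)*(m - 3)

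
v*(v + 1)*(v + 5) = v^3 + 6*v^2 + 5*v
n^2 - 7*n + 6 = (n - 6)*(n - 1)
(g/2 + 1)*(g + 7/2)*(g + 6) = g^3/2 + 23*g^2/4 + 20*g + 21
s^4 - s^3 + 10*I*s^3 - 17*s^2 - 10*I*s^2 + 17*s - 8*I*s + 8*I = (s - 1)*(s + I)^2*(s + 8*I)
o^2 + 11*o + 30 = (o + 5)*(o + 6)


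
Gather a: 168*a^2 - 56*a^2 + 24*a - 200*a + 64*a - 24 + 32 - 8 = 112*a^2 - 112*a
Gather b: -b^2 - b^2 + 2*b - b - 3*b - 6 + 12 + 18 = -2*b^2 - 2*b + 24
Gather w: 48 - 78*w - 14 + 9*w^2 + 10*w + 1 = 9*w^2 - 68*w + 35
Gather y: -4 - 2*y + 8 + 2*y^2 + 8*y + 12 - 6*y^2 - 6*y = 16 - 4*y^2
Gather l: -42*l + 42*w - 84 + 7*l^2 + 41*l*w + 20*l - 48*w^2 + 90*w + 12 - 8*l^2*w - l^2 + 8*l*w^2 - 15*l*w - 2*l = l^2*(6 - 8*w) + l*(8*w^2 + 26*w - 24) - 48*w^2 + 132*w - 72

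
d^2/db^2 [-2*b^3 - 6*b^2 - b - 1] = -12*b - 12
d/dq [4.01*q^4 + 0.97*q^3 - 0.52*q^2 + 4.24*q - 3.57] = 16.04*q^3 + 2.91*q^2 - 1.04*q + 4.24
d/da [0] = 0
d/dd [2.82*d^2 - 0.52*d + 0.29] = 5.64*d - 0.52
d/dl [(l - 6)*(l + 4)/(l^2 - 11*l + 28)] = (-9*l^2 + 104*l - 320)/(l^4 - 22*l^3 + 177*l^2 - 616*l + 784)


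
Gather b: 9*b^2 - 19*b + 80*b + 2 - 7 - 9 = 9*b^2 + 61*b - 14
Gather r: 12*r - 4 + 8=12*r + 4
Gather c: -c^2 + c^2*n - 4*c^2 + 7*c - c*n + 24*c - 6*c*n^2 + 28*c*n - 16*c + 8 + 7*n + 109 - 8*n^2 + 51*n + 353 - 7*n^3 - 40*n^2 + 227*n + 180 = c^2*(n - 5) + c*(-6*n^2 + 27*n + 15) - 7*n^3 - 48*n^2 + 285*n + 650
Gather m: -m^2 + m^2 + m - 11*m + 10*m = 0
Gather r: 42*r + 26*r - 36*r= 32*r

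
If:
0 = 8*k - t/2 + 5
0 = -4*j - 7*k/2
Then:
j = 35/64 - 7*t/128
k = t/16 - 5/8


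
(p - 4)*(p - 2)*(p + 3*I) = p^3 - 6*p^2 + 3*I*p^2 + 8*p - 18*I*p + 24*I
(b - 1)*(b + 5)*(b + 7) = b^3 + 11*b^2 + 23*b - 35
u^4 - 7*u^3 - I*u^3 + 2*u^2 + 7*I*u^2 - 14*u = u*(u - 7)*(u - 2*I)*(u + I)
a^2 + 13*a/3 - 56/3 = (a - 8/3)*(a + 7)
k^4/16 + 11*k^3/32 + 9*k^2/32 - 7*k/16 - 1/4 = (k/4 + 1/2)*(k/4 + 1)*(k - 1)*(k + 1/2)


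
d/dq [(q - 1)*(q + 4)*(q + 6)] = 3*q^2 + 18*q + 14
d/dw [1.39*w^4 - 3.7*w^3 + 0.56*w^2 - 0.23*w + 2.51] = 5.56*w^3 - 11.1*w^2 + 1.12*w - 0.23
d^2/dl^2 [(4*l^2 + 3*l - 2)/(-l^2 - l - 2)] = 2*(l^3 + 30*l^2 + 24*l - 12)/(l^6 + 3*l^5 + 9*l^4 + 13*l^3 + 18*l^2 + 12*l + 8)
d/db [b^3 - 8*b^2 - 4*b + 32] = 3*b^2 - 16*b - 4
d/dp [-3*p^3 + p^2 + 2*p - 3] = -9*p^2 + 2*p + 2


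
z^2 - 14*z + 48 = (z - 8)*(z - 6)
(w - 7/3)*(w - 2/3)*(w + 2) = w^3 - w^2 - 40*w/9 + 28/9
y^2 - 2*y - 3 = (y - 3)*(y + 1)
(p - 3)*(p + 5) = p^2 + 2*p - 15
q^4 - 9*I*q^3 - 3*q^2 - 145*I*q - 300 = (q - 5*I)^2*(q - 3*I)*(q + 4*I)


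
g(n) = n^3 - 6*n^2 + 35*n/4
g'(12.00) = 296.75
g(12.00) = 969.00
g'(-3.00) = 71.75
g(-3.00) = -107.25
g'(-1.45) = 32.46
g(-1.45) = -28.35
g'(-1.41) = 31.63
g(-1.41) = -27.07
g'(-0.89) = 21.81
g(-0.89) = -13.25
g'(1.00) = -0.25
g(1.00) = 3.75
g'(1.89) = -3.21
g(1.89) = 1.86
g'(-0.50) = 15.50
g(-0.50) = -6.00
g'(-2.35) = 53.52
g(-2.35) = -66.68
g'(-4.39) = 119.25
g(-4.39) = -238.65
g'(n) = 3*n^2 - 12*n + 35/4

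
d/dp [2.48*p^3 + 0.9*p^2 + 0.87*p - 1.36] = 7.44*p^2 + 1.8*p + 0.87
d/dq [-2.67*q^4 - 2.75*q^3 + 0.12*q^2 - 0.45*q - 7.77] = -10.68*q^3 - 8.25*q^2 + 0.24*q - 0.45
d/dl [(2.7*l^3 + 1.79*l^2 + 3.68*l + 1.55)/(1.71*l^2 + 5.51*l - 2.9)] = (4.617*l^4 + 29.754*l^3 - 19.9199*l^2 - 15.683*l - 19.2125)/(2.9241*l^4 + 18.8442*l^3 + 20.4421*l^2 - 31.958*l + 8.41)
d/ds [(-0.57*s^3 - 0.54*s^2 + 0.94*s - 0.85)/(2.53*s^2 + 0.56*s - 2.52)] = (-1.4421*s^4 - 0.6384*s^3 + 1.6286*s^2 + 7.0226*s - 1.8928)/(6.4009*s^4 + 2.8336*s^3 - 12.4376*s^2 - 2.8224*s + 6.3504)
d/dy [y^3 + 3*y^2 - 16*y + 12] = 3*y^2 + 6*y - 16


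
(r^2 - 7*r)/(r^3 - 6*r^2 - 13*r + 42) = r/(r^2 + r - 6)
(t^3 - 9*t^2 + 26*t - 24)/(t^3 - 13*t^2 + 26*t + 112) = (t^3 - 9*t^2 + 26*t - 24)/(t^3 - 13*t^2 + 26*t + 112)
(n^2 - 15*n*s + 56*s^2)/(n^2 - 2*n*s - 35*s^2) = (n - 8*s)/(n + 5*s)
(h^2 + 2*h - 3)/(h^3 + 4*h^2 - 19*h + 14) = (h + 3)/(h^2 + 5*h - 14)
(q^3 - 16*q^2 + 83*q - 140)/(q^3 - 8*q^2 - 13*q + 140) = (q - 4)/(q + 4)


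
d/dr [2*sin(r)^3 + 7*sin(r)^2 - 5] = 2*(3*sin(r) + 7)*sin(r)*cos(r)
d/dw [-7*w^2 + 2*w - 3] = 2 - 14*w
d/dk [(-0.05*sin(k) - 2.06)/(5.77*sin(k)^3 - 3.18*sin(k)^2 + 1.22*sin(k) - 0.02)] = (0.577*sin(k)^3 + 35.4996*sin(k)^2 - 13.1016*sin(k) + 2.5142)*cos(k)/(33.2929*sin(k)^6 - 36.6972*sin(k)^5 + 24.1912*sin(k)^4 - 7.99*sin(k)^3 + 1.6156*sin(k)^2 - 0.0488*sin(k) + 0.0004)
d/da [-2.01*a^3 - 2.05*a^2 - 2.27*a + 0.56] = -6.03*a^2 - 4.1*a - 2.27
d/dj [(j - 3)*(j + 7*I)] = 2*j - 3 + 7*I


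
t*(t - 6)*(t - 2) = t^3 - 8*t^2 + 12*t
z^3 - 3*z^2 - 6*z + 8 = (z - 4)*(z - 1)*(z + 2)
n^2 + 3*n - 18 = (n - 3)*(n + 6)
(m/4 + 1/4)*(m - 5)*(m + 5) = m^3/4 + m^2/4 - 25*m/4 - 25/4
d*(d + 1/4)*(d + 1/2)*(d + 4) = d^4 + 19*d^3/4 + 25*d^2/8 + d/2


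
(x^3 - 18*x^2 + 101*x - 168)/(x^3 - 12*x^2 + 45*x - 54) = (x^2 - 15*x + 56)/(x^2 - 9*x + 18)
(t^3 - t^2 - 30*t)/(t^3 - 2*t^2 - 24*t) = (t + 5)/(t + 4)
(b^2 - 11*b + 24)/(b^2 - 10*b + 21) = (b - 8)/(b - 7)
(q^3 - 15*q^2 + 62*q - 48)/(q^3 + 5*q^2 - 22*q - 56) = (q^3 - 15*q^2 + 62*q - 48)/(q^3 + 5*q^2 - 22*q - 56)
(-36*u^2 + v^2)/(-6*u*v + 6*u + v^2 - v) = (6*u + v)/(v - 1)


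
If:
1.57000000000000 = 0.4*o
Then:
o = 3.92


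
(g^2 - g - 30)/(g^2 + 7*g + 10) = (g - 6)/(g + 2)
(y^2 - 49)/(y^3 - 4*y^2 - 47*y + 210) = (y - 7)/(y^2 - 11*y + 30)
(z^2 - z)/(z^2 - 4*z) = (z - 1)/(z - 4)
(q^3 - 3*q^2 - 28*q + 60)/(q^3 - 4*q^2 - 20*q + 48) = (q + 5)/(q + 4)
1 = 1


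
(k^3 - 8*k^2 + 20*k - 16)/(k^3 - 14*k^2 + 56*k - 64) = (k - 2)/(k - 8)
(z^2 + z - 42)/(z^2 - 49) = (z - 6)/(z - 7)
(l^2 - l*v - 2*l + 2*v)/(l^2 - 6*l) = (l^2 - l*v - 2*l + 2*v)/(l*(l - 6))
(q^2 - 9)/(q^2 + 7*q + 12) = (q - 3)/(q + 4)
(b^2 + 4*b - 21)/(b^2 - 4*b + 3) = (b + 7)/(b - 1)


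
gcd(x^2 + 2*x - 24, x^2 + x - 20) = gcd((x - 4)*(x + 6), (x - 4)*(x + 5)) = x - 4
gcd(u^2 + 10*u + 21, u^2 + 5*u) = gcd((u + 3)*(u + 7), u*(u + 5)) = 1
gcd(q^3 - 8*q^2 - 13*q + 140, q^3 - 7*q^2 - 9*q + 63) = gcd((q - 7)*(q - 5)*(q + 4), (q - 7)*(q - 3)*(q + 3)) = q - 7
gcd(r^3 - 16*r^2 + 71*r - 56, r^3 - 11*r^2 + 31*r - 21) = r^2 - 8*r + 7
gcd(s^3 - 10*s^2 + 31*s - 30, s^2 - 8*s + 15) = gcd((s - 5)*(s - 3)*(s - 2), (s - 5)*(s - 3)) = s^2 - 8*s + 15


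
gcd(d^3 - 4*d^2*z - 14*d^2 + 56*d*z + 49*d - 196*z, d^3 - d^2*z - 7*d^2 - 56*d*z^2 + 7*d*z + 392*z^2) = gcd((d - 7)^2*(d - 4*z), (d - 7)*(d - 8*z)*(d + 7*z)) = d - 7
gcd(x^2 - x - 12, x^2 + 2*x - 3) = x + 3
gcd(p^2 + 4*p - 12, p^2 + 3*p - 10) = p - 2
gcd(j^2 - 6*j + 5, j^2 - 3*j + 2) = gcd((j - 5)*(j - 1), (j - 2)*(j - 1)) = j - 1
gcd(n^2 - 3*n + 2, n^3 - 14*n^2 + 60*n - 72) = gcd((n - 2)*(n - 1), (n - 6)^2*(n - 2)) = n - 2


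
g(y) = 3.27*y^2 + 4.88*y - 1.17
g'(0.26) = 6.58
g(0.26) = 0.32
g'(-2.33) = -10.36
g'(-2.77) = -13.24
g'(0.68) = 9.33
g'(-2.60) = -12.12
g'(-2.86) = -13.82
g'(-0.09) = 4.29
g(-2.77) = 10.40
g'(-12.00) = -73.60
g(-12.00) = 411.15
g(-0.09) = -1.58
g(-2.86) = 11.62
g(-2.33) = 5.21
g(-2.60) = 8.25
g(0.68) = 3.66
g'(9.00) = 63.74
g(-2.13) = 3.27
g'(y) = 6.54*y + 4.88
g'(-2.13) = -9.05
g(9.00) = 307.62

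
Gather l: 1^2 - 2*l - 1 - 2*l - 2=-4*l - 2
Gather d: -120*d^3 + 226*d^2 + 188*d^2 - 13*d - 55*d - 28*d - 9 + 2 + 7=-120*d^3 + 414*d^2 - 96*d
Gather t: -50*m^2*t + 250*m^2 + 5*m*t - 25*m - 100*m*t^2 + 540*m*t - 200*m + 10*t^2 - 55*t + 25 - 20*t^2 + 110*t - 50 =250*m^2 - 225*m + t^2*(-100*m - 10) + t*(-50*m^2 + 545*m + 55) - 25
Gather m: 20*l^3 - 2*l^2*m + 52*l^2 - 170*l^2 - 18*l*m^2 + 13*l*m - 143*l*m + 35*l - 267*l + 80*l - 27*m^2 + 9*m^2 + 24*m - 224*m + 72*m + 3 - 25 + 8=20*l^3 - 118*l^2 - 152*l + m^2*(-18*l - 18) + m*(-2*l^2 - 130*l - 128) - 14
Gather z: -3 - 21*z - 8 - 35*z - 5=-56*z - 16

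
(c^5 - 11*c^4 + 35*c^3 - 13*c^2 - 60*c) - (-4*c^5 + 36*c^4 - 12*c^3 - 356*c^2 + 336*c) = 5*c^5 - 47*c^4 + 47*c^3 + 343*c^2 - 396*c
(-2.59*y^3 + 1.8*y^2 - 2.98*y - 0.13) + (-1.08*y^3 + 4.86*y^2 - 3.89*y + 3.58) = -3.67*y^3 + 6.66*y^2 - 6.87*y + 3.45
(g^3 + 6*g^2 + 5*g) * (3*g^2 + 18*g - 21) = 3*g^5 + 36*g^4 + 102*g^3 - 36*g^2 - 105*g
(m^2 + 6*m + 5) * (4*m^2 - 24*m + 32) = 4*m^4 - 92*m^2 + 72*m + 160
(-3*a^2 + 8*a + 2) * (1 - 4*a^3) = 12*a^5 - 32*a^4 - 8*a^3 - 3*a^2 + 8*a + 2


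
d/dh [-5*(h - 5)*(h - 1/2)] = 55/2 - 10*h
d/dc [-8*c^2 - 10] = -16*c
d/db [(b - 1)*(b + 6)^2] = (b + 6)*(3*b + 4)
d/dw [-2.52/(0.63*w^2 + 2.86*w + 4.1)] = (3.1752*w + 7.2072)/(0.63*w^2 + 2.86*w + 4.1)^2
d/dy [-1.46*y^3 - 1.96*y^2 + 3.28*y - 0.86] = -4.38*y^2 - 3.92*y + 3.28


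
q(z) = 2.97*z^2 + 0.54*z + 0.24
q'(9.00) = 54.00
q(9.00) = 245.67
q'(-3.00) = -17.28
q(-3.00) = 25.35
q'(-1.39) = -7.72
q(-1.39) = 5.23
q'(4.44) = 26.91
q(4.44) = 61.19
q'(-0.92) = -4.92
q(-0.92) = 2.26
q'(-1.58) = -8.85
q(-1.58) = 6.80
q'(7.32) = 44.02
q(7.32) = 163.33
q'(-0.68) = -3.50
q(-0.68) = 1.25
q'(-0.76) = -3.97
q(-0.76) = 1.55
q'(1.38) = 8.74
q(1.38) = 6.64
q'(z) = 5.94*z + 0.54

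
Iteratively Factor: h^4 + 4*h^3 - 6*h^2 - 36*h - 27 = (h + 3)*(h^3 + h^2 - 9*h - 9) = (h - 3)*(h + 3)*(h^2 + 4*h + 3) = (h - 3)*(h + 3)^2*(h + 1)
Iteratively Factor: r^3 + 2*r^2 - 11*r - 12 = (r + 1)*(r^2 + r - 12) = (r + 1)*(r + 4)*(r - 3)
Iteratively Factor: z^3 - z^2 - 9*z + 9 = (z - 1)*(z^2 - 9) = (z - 1)*(z + 3)*(z - 3)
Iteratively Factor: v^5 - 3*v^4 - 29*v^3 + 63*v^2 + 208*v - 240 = (v + 3)*(v^4 - 6*v^3 - 11*v^2 + 96*v - 80) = (v - 5)*(v + 3)*(v^3 - v^2 - 16*v + 16) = (v - 5)*(v + 3)*(v + 4)*(v^2 - 5*v + 4) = (v - 5)*(v - 1)*(v + 3)*(v + 4)*(v - 4)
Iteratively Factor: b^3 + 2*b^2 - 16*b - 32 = (b + 4)*(b^2 - 2*b - 8) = (b - 4)*(b + 4)*(b + 2)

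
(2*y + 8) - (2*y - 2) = 10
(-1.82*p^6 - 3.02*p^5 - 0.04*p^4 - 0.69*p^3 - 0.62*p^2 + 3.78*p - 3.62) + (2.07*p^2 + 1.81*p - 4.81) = -1.82*p^6 - 3.02*p^5 - 0.04*p^4 - 0.69*p^3 + 1.45*p^2 + 5.59*p - 8.43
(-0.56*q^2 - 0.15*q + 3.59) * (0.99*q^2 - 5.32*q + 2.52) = -0.5544*q^4 + 2.8307*q^3 + 2.9409*q^2 - 19.4768*q + 9.0468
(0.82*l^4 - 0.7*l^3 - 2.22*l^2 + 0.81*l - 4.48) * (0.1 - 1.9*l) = -1.558*l^5 + 1.412*l^4 + 4.148*l^3 - 1.761*l^2 + 8.593*l - 0.448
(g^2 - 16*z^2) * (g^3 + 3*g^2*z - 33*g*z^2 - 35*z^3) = g^5 + 3*g^4*z - 49*g^3*z^2 - 83*g^2*z^3 + 528*g*z^4 + 560*z^5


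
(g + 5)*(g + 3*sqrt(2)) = g^2 + 3*sqrt(2)*g + 5*g + 15*sqrt(2)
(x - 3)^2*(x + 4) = x^3 - 2*x^2 - 15*x + 36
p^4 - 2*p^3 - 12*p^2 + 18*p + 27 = (p - 3)^2*(p + 1)*(p + 3)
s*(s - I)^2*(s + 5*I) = s^4 + 3*I*s^3 + 9*s^2 - 5*I*s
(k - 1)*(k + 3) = k^2 + 2*k - 3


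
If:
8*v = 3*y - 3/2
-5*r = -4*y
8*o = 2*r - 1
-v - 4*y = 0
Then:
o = -163/1400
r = 6/175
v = -6/35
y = 3/70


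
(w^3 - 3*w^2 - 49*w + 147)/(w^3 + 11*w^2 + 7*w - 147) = (w - 7)/(w + 7)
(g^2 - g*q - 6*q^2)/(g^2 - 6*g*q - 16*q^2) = (-g + 3*q)/(-g + 8*q)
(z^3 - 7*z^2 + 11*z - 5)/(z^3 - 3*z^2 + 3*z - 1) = (z - 5)/(z - 1)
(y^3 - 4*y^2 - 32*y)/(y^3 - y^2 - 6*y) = (-y^2 + 4*y + 32)/(-y^2 + y + 6)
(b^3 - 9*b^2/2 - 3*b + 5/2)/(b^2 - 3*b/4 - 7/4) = 2*(2*b^2 - 11*b + 5)/(4*b - 7)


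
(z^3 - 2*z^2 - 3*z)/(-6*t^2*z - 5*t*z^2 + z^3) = (-z^2 + 2*z + 3)/(6*t^2 + 5*t*z - z^2)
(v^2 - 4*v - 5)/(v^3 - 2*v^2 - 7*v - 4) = (v - 5)/(v^2 - 3*v - 4)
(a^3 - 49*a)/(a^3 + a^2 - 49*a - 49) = a/(a + 1)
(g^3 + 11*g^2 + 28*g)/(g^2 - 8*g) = (g^2 + 11*g + 28)/(g - 8)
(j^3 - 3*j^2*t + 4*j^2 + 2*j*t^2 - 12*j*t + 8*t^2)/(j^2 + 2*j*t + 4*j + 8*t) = (j^2 - 3*j*t + 2*t^2)/(j + 2*t)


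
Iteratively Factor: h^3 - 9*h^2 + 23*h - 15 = (h - 5)*(h^2 - 4*h + 3) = (h - 5)*(h - 3)*(h - 1)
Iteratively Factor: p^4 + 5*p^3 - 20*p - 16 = (p + 4)*(p^3 + p^2 - 4*p - 4) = (p + 2)*(p + 4)*(p^2 - p - 2) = (p - 2)*(p + 2)*(p + 4)*(p + 1)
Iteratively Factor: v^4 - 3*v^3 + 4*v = (v - 2)*(v^3 - v^2 - 2*v) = v*(v - 2)*(v^2 - v - 2) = v*(v - 2)^2*(v + 1)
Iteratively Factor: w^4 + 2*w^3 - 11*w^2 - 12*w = (w)*(w^3 + 2*w^2 - 11*w - 12) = w*(w + 4)*(w^2 - 2*w - 3) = w*(w + 1)*(w + 4)*(w - 3)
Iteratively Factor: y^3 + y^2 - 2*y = (y)*(y^2 + y - 2) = y*(y + 2)*(y - 1)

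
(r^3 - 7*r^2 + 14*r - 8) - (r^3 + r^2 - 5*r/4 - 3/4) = -8*r^2 + 61*r/4 - 29/4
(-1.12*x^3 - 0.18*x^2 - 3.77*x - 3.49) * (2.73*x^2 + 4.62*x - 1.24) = -3.0576*x^5 - 5.6658*x^4 - 9.7349*x^3 - 26.7219*x^2 - 11.449*x + 4.3276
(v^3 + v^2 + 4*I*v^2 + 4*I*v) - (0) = v^3 + v^2 + 4*I*v^2 + 4*I*v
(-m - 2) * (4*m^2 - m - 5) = -4*m^3 - 7*m^2 + 7*m + 10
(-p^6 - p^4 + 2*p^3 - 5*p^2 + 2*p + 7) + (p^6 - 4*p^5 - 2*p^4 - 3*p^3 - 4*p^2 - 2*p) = -4*p^5 - 3*p^4 - p^3 - 9*p^2 + 7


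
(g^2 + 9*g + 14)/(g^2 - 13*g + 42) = (g^2 + 9*g + 14)/(g^2 - 13*g + 42)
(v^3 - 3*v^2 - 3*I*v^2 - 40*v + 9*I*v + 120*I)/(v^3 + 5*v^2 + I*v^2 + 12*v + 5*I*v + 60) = (v - 8)/(v + 4*I)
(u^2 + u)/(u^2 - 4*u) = (u + 1)/(u - 4)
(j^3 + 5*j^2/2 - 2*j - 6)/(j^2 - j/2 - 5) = (2*j^2 + j - 6)/(2*j - 5)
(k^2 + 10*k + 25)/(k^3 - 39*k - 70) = (k + 5)/(k^2 - 5*k - 14)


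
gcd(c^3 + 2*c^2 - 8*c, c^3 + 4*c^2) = c^2 + 4*c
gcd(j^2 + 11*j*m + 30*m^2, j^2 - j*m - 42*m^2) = j + 6*m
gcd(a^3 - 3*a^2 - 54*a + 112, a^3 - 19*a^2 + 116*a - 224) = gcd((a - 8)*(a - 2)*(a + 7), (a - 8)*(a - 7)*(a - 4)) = a - 8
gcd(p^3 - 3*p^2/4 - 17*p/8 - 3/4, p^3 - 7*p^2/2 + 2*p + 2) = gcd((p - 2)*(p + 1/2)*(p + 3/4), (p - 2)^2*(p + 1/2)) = p^2 - 3*p/2 - 1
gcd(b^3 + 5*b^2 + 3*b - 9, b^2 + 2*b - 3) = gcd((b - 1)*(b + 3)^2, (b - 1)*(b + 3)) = b^2 + 2*b - 3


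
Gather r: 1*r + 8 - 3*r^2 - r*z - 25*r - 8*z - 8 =-3*r^2 + r*(-z - 24) - 8*z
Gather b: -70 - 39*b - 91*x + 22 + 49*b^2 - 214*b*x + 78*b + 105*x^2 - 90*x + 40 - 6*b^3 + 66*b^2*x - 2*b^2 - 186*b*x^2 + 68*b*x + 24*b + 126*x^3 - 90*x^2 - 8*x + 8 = -6*b^3 + b^2*(66*x + 47) + b*(-186*x^2 - 146*x + 63) + 126*x^3 + 15*x^2 - 189*x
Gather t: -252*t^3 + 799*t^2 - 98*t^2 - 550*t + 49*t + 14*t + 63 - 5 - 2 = -252*t^3 + 701*t^2 - 487*t + 56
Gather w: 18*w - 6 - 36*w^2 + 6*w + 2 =-36*w^2 + 24*w - 4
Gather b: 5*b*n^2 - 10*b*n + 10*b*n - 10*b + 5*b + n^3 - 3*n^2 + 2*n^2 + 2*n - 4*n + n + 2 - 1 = b*(5*n^2 - 5) + n^3 - n^2 - n + 1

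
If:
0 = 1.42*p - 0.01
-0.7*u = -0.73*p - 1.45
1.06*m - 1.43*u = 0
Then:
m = 2.80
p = 0.01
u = 2.08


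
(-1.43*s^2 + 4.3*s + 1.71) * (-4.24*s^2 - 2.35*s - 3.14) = 6.0632*s^4 - 14.8715*s^3 - 12.8652*s^2 - 17.5205*s - 5.3694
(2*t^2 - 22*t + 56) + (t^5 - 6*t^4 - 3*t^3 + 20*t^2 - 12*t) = t^5 - 6*t^4 - 3*t^3 + 22*t^2 - 34*t + 56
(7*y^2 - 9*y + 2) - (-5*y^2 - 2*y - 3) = 12*y^2 - 7*y + 5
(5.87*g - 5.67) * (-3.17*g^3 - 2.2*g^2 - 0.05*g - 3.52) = -18.6079*g^4 + 5.0599*g^3 + 12.1805*g^2 - 20.3789*g + 19.9584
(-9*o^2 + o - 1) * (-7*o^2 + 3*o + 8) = 63*o^4 - 34*o^3 - 62*o^2 + 5*o - 8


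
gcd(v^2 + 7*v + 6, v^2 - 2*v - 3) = v + 1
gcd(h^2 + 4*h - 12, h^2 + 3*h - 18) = h + 6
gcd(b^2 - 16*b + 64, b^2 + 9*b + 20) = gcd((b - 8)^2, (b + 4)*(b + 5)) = 1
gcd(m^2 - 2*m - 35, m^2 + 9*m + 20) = m + 5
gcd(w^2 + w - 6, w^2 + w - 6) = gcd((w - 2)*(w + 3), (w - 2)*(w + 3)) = w^2 + w - 6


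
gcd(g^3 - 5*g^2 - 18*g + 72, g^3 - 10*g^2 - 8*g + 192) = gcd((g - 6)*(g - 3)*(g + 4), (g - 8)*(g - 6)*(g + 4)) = g^2 - 2*g - 24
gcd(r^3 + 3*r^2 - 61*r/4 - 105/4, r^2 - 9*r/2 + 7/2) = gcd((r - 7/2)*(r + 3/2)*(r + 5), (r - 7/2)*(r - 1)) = r - 7/2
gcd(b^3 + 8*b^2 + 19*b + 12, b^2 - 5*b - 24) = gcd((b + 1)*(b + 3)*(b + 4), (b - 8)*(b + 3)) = b + 3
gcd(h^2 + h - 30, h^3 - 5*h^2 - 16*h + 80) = h - 5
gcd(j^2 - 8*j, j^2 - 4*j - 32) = j - 8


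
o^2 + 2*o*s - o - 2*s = (o - 1)*(o + 2*s)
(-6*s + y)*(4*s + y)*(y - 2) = -24*s^2*y + 48*s^2 - 2*s*y^2 + 4*s*y + y^3 - 2*y^2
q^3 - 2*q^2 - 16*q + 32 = (q - 4)*(q - 2)*(q + 4)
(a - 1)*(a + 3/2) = a^2 + a/2 - 3/2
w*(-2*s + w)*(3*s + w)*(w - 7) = -6*s^2*w^2 + 42*s^2*w + s*w^3 - 7*s*w^2 + w^4 - 7*w^3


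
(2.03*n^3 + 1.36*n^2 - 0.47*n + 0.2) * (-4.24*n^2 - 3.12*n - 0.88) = -8.6072*n^5 - 12.1*n^4 - 4.0368*n^3 - 0.5784*n^2 - 0.2104*n - 0.176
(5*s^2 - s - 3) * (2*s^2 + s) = 10*s^4 + 3*s^3 - 7*s^2 - 3*s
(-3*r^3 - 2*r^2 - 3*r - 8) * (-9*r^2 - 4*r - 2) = 27*r^5 + 30*r^4 + 41*r^3 + 88*r^2 + 38*r + 16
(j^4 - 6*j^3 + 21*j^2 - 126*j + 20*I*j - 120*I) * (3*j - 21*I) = 3*j^5 - 18*j^4 - 21*I*j^4 + 63*j^3 + 126*I*j^3 - 378*j^2 - 381*I*j^2 + 420*j + 2286*I*j - 2520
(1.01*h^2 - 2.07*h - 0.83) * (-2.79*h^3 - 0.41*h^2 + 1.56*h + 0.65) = -2.8179*h^5 + 5.3612*h^4 + 4.74*h^3 - 2.2324*h^2 - 2.6403*h - 0.5395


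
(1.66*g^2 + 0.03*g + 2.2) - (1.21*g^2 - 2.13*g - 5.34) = 0.45*g^2 + 2.16*g + 7.54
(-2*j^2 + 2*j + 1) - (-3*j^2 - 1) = j^2 + 2*j + 2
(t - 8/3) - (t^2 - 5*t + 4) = -t^2 + 6*t - 20/3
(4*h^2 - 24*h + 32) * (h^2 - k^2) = 4*h^4 - 24*h^3 - 4*h^2*k^2 + 32*h^2 + 24*h*k^2 - 32*k^2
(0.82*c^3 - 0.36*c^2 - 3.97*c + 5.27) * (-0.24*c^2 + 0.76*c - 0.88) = -0.1968*c^5 + 0.7096*c^4 - 0.0423999999999999*c^3 - 3.9652*c^2 + 7.4988*c - 4.6376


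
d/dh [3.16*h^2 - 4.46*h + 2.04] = 6.32*h - 4.46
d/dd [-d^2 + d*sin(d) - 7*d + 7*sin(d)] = d*cos(d) - 2*d + sin(d) + 7*cos(d) - 7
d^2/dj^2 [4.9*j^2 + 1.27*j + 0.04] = 9.80000000000000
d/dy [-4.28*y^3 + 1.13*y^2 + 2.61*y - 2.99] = -12.84*y^2 + 2.26*y + 2.61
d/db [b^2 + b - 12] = 2*b + 1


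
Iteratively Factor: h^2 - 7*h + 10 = (h - 2)*(h - 5)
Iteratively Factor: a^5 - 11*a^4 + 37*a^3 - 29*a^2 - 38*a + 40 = (a - 1)*(a^4 - 10*a^3 + 27*a^2 - 2*a - 40) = (a - 2)*(a - 1)*(a^3 - 8*a^2 + 11*a + 20) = (a - 2)*(a - 1)*(a + 1)*(a^2 - 9*a + 20) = (a - 5)*(a - 2)*(a - 1)*(a + 1)*(a - 4)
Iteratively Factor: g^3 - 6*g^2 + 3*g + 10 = (g - 5)*(g^2 - g - 2) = (g - 5)*(g - 2)*(g + 1)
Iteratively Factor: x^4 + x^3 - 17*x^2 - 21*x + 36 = (x - 1)*(x^3 + 2*x^2 - 15*x - 36) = (x - 4)*(x - 1)*(x^2 + 6*x + 9) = (x - 4)*(x - 1)*(x + 3)*(x + 3)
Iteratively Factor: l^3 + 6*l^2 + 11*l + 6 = (l + 3)*(l^2 + 3*l + 2) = (l + 1)*(l + 3)*(l + 2)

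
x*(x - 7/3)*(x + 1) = x^3 - 4*x^2/3 - 7*x/3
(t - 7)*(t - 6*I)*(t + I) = t^3 - 7*t^2 - 5*I*t^2 + 6*t + 35*I*t - 42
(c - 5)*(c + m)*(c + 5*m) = c^3 + 6*c^2*m - 5*c^2 + 5*c*m^2 - 30*c*m - 25*m^2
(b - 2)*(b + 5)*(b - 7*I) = b^3 + 3*b^2 - 7*I*b^2 - 10*b - 21*I*b + 70*I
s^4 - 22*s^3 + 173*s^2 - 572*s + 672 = (s - 8)*(s - 7)*(s - 4)*(s - 3)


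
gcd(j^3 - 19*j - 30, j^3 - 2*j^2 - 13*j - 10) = j^2 - 3*j - 10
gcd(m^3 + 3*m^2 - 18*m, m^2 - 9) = m - 3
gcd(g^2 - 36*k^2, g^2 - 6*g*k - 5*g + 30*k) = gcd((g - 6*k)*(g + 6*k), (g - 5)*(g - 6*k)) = g - 6*k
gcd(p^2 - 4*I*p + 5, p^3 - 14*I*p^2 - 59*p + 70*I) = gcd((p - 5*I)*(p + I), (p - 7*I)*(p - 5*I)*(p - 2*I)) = p - 5*I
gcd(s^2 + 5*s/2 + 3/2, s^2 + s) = s + 1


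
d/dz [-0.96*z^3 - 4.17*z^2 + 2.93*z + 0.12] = -2.88*z^2 - 8.34*z + 2.93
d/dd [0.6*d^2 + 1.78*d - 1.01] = 1.2*d + 1.78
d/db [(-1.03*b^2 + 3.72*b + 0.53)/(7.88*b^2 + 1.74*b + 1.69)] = (-31.1058*b^2 - 11.8342*b + 5.3646)/(62.0944*b^4 + 27.4224*b^3 + 29.662*b^2 + 5.8812*b + 2.8561)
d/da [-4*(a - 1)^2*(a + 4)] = -12*a^2 - 16*a + 28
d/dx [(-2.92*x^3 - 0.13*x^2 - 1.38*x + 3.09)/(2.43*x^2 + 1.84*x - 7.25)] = (-7.0956*x^4 - 10.7456*x^3 + 66.6242*x^2 - 13.1324*x + 4.3194)/(5.9049*x^4 + 8.9424*x^3 - 31.8494*x^2 - 26.68*x + 52.5625)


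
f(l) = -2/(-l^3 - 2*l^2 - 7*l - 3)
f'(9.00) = 0.00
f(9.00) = 0.00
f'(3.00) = -0.02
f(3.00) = 0.03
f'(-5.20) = -0.01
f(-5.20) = -0.02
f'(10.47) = -0.00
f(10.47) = 0.00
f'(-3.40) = -0.04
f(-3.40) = -0.05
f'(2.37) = -0.03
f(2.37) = 0.05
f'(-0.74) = -5.12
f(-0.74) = -1.34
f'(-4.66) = -0.01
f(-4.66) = -0.02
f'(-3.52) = -0.04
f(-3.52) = -0.05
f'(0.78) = -0.23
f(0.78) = 0.20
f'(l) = -2*(3*l^2 + 4*l + 7)/(-l^3 - 2*l^2 - 7*l - 3)^2 = 2*(-3*l^2 - 4*l - 7)/(l^3 + 2*l^2 + 7*l + 3)^2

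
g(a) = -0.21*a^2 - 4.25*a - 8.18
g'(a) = -0.42*a - 4.25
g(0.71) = -11.30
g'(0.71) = -4.55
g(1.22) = -13.68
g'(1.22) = -4.76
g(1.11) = -13.16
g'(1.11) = -4.72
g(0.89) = -12.13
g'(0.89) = -4.62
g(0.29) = -9.43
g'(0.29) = -4.37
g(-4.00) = 5.46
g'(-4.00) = -2.57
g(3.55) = -25.91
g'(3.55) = -5.74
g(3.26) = -24.27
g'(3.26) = -5.62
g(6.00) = -41.24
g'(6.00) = -6.77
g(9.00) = -63.44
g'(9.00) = -8.03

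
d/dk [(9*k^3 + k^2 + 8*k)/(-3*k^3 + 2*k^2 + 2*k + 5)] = (21*k^4 + 84*k^3 + 121*k^2 + 10*k + 40)/(9*k^6 - 12*k^5 - 8*k^4 - 22*k^3 + 24*k^2 + 20*k + 25)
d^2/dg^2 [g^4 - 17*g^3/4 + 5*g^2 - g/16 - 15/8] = 12*g^2 - 51*g/2 + 10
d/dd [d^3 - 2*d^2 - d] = 3*d^2 - 4*d - 1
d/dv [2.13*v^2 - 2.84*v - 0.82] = 4.26*v - 2.84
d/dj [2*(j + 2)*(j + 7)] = 4*j + 18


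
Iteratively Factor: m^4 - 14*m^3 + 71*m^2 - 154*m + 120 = (m - 3)*(m^3 - 11*m^2 + 38*m - 40) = (m - 4)*(m - 3)*(m^2 - 7*m + 10) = (m - 5)*(m - 4)*(m - 3)*(m - 2)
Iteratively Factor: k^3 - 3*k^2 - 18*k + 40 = (k + 4)*(k^2 - 7*k + 10) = (k - 2)*(k + 4)*(k - 5)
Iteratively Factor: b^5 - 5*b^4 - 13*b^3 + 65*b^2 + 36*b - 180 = (b + 2)*(b^4 - 7*b^3 + b^2 + 63*b - 90) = (b - 3)*(b + 2)*(b^3 - 4*b^2 - 11*b + 30) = (b - 3)*(b - 2)*(b + 2)*(b^2 - 2*b - 15) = (b - 5)*(b - 3)*(b - 2)*(b + 2)*(b + 3)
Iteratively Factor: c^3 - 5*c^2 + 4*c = (c - 1)*(c^2 - 4*c) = (c - 4)*(c - 1)*(c)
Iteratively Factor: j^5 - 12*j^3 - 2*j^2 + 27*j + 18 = (j - 3)*(j^4 + 3*j^3 - 3*j^2 - 11*j - 6) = (j - 3)*(j - 2)*(j^3 + 5*j^2 + 7*j + 3) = (j - 3)*(j - 2)*(j + 3)*(j^2 + 2*j + 1) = (j - 3)*(j - 2)*(j + 1)*(j + 3)*(j + 1)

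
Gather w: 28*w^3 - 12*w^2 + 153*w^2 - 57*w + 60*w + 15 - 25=28*w^3 + 141*w^2 + 3*w - 10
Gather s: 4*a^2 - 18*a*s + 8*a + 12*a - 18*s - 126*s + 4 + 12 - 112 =4*a^2 + 20*a + s*(-18*a - 144) - 96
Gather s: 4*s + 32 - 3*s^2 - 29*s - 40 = -3*s^2 - 25*s - 8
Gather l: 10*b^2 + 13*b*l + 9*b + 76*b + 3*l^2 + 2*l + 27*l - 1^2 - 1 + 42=10*b^2 + 85*b + 3*l^2 + l*(13*b + 29) + 40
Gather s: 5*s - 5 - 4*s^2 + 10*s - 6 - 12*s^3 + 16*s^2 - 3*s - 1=-12*s^3 + 12*s^2 + 12*s - 12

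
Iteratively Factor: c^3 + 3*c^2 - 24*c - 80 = (c + 4)*(c^2 - c - 20) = (c - 5)*(c + 4)*(c + 4)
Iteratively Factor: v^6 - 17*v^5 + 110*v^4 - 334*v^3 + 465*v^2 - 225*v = (v - 5)*(v^5 - 12*v^4 + 50*v^3 - 84*v^2 + 45*v) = (v - 5)^2*(v^4 - 7*v^3 + 15*v^2 - 9*v) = (v - 5)^2*(v - 3)*(v^3 - 4*v^2 + 3*v) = v*(v - 5)^2*(v - 3)*(v^2 - 4*v + 3) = v*(v - 5)^2*(v - 3)^2*(v - 1)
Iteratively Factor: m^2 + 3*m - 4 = (m + 4)*(m - 1)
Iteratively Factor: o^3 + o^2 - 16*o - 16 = (o + 4)*(o^2 - 3*o - 4) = (o - 4)*(o + 4)*(o + 1)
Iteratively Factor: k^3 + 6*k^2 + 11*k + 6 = (k + 2)*(k^2 + 4*k + 3) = (k + 1)*(k + 2)*(k + 3)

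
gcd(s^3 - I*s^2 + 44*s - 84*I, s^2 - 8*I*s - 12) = s^2 - 8*I*s - 12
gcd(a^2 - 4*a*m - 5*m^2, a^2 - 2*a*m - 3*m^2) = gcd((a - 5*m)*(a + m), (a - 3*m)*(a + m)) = a + m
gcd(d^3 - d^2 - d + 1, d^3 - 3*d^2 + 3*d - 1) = d^2 - 2*d + 1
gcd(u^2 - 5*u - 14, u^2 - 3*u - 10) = u + 2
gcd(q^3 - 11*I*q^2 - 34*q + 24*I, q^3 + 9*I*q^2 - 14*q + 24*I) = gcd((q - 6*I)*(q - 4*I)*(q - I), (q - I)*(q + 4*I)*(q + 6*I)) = q - I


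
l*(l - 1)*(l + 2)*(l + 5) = l^4 + 6*l^3 + 3*l^2 - 10*l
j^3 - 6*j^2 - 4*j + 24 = (j - 6)*(j - 2)*(j + 2)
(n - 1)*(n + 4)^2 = n^3 + 7*n^2 + 8*n - 16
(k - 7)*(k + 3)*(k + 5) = k^3 + k^2 - 41*k - 105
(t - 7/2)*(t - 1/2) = t^2 - 4*t + 7/4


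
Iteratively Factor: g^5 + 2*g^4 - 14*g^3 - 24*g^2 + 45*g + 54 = (g + 1)*(g^4 + g^3 - 15*g^2 - 9*g + 54) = (g - 3)*(g + 1)*(g^3 + 4*g^2 - 3*g - 18) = (g - 3)*(g - 2)*(g + 1)*(g^2 + 6*g + 9) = (g - 3)*(g - 2)*(g + 1)*(g + 3)*(g + 3)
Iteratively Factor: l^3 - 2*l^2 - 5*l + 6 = (l - 3)*(l^2 + l - 2) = (l - 3)*(l + 2)*(l - 1)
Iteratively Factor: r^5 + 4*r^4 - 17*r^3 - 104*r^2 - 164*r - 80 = (r - 5)*(r^4 + 9*r^3 + 28*r^2 + 36*r + 16) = (r - 5)*(r + 1)*(r^3 + 8*r^2 + 20*r + 16) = (r - 5)*(r + 1)*(r + 2)*(r^2 + 6*r + 8) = (r - 5)*(r + 1)*(r + 2)*(r + 4)*(r + 2)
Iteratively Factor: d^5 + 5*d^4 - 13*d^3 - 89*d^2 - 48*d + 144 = (d + 3)*(d^4 + 2*d^3 - 19*d^2 - 32*d + 48) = (d + 3)^2*(d^3 - d^2 - 16*d + 16) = (d + 3)^2*(d + 4)*(d^2 - 5*d + 4) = (d - 1)*(d + 3)^2*(d + 4)*(d - 4)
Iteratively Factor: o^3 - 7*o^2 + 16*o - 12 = (o - 3)*(o^2 - 4*o + 4) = (o - 3)*(o - 2)*(o - 2)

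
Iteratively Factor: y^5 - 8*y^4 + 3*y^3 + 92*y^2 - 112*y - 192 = (y - 4)*(y^4 - 4*y^3 - 13*y^2 + 40*y + 48) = (y - 4)^2*(y^3 - 13*y - 12) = (y - 4)^3*(y^2 + 4*y + 3) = (y - 4)^3*(y + 3)*(y + 1)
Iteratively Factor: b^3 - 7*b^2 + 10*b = (b - 5)*(b^2 - 2*b) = (b - 5)*(b - 2)*(b)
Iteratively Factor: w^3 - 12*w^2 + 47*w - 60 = (w - 4)*(w^2 - 8*w + 15) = (w - 4)*(w - 3)*(w - 5)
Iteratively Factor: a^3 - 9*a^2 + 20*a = (a - 4)*(a^2 - 5*a) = (a - 5)*(a - 4)*(a)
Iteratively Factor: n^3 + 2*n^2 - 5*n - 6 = (n - 2)*(n^2 + 4*n + 3) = (n - 2)*(n + 1)*(n + 3)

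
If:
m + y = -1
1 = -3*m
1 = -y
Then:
No Solution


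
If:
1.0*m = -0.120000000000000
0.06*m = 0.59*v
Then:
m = -0.12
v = -0.01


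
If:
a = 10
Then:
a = 10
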